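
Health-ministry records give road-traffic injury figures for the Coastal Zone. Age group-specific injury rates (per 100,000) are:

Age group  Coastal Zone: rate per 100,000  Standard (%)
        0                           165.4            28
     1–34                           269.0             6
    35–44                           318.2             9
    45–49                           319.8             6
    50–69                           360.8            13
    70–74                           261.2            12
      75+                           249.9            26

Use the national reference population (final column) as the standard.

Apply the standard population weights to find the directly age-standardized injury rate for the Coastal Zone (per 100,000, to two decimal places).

Standard weights: 0.28, 0.06, 0.09, 0.06, 0.13, 0.12, 0.26.
Standardized rate: 0.2800×165.4 + 0.0600×269.0 + 0.0900×318.2 + 0.0600×319.8 + 0.1300×360.8 + 0.1200×261.2 + 0.2600×249.9 = 253.5000 per 100,000.

253.50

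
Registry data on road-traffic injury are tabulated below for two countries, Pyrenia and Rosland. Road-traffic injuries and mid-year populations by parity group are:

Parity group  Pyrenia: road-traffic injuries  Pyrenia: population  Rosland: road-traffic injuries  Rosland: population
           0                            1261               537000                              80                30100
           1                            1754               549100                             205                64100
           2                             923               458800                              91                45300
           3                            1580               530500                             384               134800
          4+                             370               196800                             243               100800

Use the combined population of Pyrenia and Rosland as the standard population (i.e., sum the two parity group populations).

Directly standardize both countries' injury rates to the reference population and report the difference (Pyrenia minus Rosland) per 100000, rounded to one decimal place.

Parity-specific rates per 100000 for Pyrenia: 234.82, 319.43, 201.18, 297.83, 188.01.
For Rosland: 265.78, 319.81, 200.88, 284.87, 241.07.
Combined standard total = 2647300; weights = 0.2142, 0.2316, 0.1904, 0.2513, 0.1124.
Pyrenia: 0.2142×234.82 + 0.2316×319.43 + 0.1904×201.18 + 0.2513×297.83 + 0.1124×188.01 = 258.5865 per 100000.
Rosland: 0.2142×265.78 + 0.2316×319.81 + 0.1904×200.88 + 0.2513×284.87 + 0.1124×241.07 = 267.9572 per 100000.
Difference = 258.5865 − 267.9572 = -9.3707.

-9.4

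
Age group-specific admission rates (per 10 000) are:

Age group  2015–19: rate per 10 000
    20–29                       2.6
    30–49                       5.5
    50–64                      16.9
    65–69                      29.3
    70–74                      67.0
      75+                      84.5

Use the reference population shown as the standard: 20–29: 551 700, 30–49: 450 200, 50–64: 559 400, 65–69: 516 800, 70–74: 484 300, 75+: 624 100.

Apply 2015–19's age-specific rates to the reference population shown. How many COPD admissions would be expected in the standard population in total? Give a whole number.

Expected COPD admissions = Σ (standard pop × age-specific rate ÷ 10 000)
= 551 700×2.6/10 000 + 450 200×5.5/10 000 + 559 400×16.9/10 000 + 516 800×29.3/10 000 + 484 300×67.0/10 000 + 624 100×84.5/10 000
= 143.44 + 247.61 + 945.39 + 1514.22 + 3244.81 + 5273.65 = 11369.12.

11369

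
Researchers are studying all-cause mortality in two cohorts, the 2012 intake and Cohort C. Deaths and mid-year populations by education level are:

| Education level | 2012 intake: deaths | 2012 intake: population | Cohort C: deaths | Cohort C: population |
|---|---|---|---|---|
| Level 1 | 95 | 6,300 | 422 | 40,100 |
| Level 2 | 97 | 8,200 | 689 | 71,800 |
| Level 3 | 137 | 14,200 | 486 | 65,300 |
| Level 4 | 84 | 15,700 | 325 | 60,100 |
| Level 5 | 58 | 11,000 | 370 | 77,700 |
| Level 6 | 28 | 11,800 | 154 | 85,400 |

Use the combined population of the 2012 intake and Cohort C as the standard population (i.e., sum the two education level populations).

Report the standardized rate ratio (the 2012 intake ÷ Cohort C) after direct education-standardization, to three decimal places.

Education-specific rates per 1,000 for the 2012 intake: 15.079, 11.829, 9.648, 5.350, 5.273, 2.373.
For Cohort C: 10.524, 9.596, 7.443, 5.408, 4.762, 1.803.
Combined standard total = 467,600; weights = 0.0992, 0.1711, 0.1700, 0.1621, 0.1897, 0.2079.
The 2012 intake: 0.0992×15.079 + 0.1711×11.829 + 0.1700×9.648 + 0.1621×5.350 + 0.1897×5.273 + 0.2079×2.373 = 7.5212 per 1,000.
Cohort C: 0.0992×10.524 + 0.1711×9.596 + 0.1700×7.443 + 0.1621×5.408 + 0.1897×4.762 + 0.2079×1.803 = 6.1061 per 1,000.
Ratio = 7.5212 ÷ 6.1061 = 1.23175.

1.232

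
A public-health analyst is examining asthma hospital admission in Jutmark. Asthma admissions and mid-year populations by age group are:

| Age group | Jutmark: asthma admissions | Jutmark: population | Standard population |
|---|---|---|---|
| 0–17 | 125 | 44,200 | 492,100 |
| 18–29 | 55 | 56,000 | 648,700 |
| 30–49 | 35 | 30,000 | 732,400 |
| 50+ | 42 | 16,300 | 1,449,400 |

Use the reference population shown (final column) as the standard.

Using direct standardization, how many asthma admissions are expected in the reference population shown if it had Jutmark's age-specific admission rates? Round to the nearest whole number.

6618

Age-specific rates per 10,000 for Jutmark: 28.28, 9.82, 11.67, 25.77.
Expected asthma admissions = Σ (standard pop × age-specific rate ÷ 10,000)
= 492,100×28.28/10,000 + 648,700×9.82/10,000 + 732,400×11.67/10,000 + 1,449,400×25.77/10,000
= 1391.69 + 637.12 + 854.47 + 3734.65 = 6617.92.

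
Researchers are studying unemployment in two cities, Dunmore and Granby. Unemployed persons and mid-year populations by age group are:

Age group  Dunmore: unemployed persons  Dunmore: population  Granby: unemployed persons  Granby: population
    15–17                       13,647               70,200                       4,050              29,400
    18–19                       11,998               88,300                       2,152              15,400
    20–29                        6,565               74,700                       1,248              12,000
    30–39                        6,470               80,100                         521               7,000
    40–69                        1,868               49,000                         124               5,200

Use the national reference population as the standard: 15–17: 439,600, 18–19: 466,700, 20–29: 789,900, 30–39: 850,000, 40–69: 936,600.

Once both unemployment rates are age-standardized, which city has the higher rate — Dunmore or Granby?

Dunmore

Age-specific rates per 1,000 for Dunmore: 194.402, 135.878, 87.885, 80.774, 38.122.
For Granby: 137.755, 139.740, 104.000, 74.429, 23.846.
Standard total = 3,482,800; weights = 0.1262, 0.1340, 0.2268, 0.2441, 0.2689.
Dunmore: 0.1262×194.402 + 0.1340×135.878 + 0.2268×87.885 + 0.2441×80.774 + 0.2689×38.122 = 92.6429 per 1,000.
Granby: 0.1262×137.755 + 0.1340×139.740 + 0.2268×104.000 + 0.2441×74.429 + 0.2689×23.846 = 84.2776 per 1,000.
The crude rates (111.92 vs 117.32) would put Granby higher, but that reflects its age composition; once standardized to a common age structure, Dunmore has the higher underlying rate.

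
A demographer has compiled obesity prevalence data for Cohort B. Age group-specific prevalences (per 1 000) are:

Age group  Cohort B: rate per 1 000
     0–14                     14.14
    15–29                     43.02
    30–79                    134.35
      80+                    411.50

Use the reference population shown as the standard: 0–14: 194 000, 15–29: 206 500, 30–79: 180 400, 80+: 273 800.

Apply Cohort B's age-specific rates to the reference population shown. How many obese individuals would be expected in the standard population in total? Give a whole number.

148532

Expected obese individuals = Σ (standard pop × age-specific rate ÷ 1 000)
= 194 000×14.14/1 000 + 206 500×43.02/1 000 + 180 400×134.35/1 000 + 273 800×411.50/1 000
= 2743.16 + 8883.63 + 24236.74 + 112668.70 = 148532.23.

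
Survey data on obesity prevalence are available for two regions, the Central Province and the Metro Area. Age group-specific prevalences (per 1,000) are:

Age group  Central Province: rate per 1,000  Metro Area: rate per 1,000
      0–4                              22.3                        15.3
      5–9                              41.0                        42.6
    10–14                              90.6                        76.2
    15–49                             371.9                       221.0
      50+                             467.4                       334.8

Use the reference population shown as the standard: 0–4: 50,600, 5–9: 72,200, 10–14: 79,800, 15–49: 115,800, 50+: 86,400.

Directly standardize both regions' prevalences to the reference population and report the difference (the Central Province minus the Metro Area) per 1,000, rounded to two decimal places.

Standard total = 404,800; weights = 0.1250, 0.1784, 0.1971, 0.2861, 0.2134.
The Central Province: 0.1250×22.3 + 0.1784×41.0 + 0.1971×90.6 + 0.2861×371.9 + 0.2134×467.4 = 234.1103 per 1,000.
The Metro Area: 0.1250×15.3 + 0.1784×42.6 + 0.1971×76.2 + 0.2861×221.0 + 0.2134×334.8 = 159.2124 per 1,000.
Difference = 234.1103 − 159.2124 = 74.8979.

74.90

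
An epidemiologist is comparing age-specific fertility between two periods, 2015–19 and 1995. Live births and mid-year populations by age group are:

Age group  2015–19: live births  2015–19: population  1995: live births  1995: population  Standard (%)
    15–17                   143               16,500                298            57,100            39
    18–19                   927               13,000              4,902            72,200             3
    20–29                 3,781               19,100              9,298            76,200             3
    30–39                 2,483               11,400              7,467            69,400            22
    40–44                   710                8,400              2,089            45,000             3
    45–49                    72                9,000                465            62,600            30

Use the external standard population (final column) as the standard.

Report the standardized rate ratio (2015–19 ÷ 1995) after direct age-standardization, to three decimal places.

1.836

Age-specific rates per 1,000 for 2015–19: 8.667, 71.308, 197.958, 217.807, 84.524, 8.000.
For 1995: 5.219, 67.895, 122.021, 107.594, 46.422, 7.428.
Standard weights: 0.39, 0.03, 0.03, 0.22, 0.03, 0.30.
2015–19: 0.3900×8.667 + 0.0300×71.308 + 0.0300×197.958 + 0.2200×217.807 + 0.0300×84.524 + 0.3000×8.000 = 64.3112 per 1,000.
1995: 0.3900×5.219 + 0.0300×67.895 + 0.0300×122.021 + 0.2200×107.594 + 0.0300×46.422 + 0.3000×7.428 = 35.0246 per 1,000.
Ratio = 64.3112 ÷ 35.0246 = 1.83618.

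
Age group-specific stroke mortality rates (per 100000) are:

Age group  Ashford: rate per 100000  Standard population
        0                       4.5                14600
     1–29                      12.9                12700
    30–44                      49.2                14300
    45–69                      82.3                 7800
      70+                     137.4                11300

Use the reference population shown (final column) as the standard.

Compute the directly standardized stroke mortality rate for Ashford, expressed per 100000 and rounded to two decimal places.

Standard total = 60700; weights = 0.2405, 0.2092, 0.2356, 0.1285, 0.1862.
Standardized rate: 0.2405×4.5 + 0.2092×12.9 + 0.2356×49.2 + 0.1285×82.3 + 0.1862×137.4 = 51.5264 per 100000.

51.53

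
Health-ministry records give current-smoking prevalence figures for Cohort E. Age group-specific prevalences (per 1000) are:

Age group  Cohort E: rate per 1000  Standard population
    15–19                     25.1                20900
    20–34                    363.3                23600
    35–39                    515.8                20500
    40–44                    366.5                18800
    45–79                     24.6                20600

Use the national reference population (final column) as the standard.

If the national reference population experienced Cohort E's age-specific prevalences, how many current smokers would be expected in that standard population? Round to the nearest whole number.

27069

Expected current smokers = Σ (standard pop × age-specific rate ÷ 1000)
= 20900×25.1/1000 + 23600×363.3/1000 + 20500×515.8/1000 + 18800×366.5/1000 + 20600×24.6/1000
= 524.59 + 8573.88 + 10573.90 + 6890.20 + 506.76 = 27069.33.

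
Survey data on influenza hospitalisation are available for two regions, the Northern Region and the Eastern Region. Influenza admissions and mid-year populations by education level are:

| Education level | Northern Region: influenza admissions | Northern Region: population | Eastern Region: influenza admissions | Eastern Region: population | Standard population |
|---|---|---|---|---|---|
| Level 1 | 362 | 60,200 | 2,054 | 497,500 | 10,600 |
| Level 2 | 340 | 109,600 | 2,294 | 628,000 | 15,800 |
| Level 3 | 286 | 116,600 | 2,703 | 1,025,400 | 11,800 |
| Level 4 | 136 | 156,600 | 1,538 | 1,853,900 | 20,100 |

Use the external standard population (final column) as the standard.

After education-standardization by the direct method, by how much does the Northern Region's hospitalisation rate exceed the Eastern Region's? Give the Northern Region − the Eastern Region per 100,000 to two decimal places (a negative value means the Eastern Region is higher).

16.97

Education-specific rates per 100,000 for the Northern Region: 601.33, 310.22, 245.28, 86.85.
For the Eastern Region: 412.86, 365.29, 263.60, 82.96.
Standard total = 58,300; weights = 0.1818, 0.2710, 0.2024, 0.3448.
The Northern Region: 0.1818×601.33 + 0.2710×310.22 + 0.2024×245.28 + 0.3448×86.85 = 272.9928 per 100,000.
The Eastern Region: 0.1818×412.86 + 0.2710×365.29 + 0.2024×263.60 + 0.3448×82.96 = 256.0193 per 100,000.
Difference = 272.9928 − 256.0193 = 16.9735.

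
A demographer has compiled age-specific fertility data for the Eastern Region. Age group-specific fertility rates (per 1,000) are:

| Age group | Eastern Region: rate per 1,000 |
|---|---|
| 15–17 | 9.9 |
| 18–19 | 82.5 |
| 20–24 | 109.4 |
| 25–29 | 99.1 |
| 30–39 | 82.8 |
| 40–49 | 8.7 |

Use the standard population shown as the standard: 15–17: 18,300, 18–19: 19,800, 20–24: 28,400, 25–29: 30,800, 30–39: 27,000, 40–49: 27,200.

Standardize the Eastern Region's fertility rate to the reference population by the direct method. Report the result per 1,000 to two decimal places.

68.95

Standard total = 151,500; weights = 0.1208, 0.1307, 0.1875, 0.2033, 0.1782, 0.1795.
Standardized rate: 0.1208×9.9 + 0.1307×82.5 + 0.1875×109.4 + 0.2033×99.1 + 0.1782×82.8 + 0.1795×8.7 = 68.9515 per 1,000.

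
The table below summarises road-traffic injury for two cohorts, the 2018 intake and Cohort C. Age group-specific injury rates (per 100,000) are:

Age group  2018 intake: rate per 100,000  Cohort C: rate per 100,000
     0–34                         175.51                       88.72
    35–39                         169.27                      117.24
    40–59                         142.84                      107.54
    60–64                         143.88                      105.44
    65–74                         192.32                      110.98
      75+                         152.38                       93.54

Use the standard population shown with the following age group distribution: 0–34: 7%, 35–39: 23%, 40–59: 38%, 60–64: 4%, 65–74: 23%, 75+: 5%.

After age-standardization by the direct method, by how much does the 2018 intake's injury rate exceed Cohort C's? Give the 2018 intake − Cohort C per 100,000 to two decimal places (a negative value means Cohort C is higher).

Standard weights: 0.07, 0.23, 0.38, 0.04, 0.23, 0.05.
The 2018 intake: 0.0700×175.51 + 0.2300×169.27 + 0.3800×142.84 + 0.0400×143.88 + 0.2300×192.32 + 0.0500×152.38 = 163.1048 per 100,000.
Cohort C: 0.0700×88.72 + 0.2300×117.24 + 0.3800×107.54 + 0.0400×105.44 + 0.2300×110.98 + 0.0500×93.54 = 108.4608 per 100,000.
Difference = 163.1048 − 108.4608 = 54.6440.

54.64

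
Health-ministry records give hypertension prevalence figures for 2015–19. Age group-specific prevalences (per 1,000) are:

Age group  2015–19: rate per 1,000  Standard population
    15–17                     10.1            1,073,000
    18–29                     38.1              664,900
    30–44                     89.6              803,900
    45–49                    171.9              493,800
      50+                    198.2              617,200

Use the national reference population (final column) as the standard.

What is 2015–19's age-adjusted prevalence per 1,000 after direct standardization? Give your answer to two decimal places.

Standard total = 3,652,800; weights = 0.2937, 0.1820, 0.2201, 0.1352, 0.1690.
Standardized rate: 0.2937×10.1 + 0.1820×38.1 + 0.2201×89.6 + 0.1352×171.9 + 0.1690×198.2 = 86.3482 per 1,000.

86.35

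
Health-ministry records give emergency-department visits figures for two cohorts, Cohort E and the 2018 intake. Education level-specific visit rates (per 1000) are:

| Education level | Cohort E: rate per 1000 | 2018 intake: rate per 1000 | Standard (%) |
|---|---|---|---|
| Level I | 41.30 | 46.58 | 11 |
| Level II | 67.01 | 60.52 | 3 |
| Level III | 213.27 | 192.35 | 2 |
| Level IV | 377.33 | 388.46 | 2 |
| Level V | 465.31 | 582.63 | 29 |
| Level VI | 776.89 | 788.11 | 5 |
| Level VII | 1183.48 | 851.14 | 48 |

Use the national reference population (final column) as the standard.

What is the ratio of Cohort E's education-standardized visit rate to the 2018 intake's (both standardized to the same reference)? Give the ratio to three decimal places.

1.196

Standard weights: 0.11, 0.03, 0.02, 0.02, 0.29, 0.05, 0.48.
Cohort E: 0.1100×41.30 + 0.0300×67.01 + 0.0200×213.27 + 0.0200×377.33 + 0.2900×465.31 + 0.0500×776.89 + 0.4800×1183.48 = 760.2201 per 1000.
The 2018 intake: 0.1100×46.58 + 0.0300×60.52 + 0.0200×192.35 + 0.0200×388.46 + 0.2900×582.63 + 0.0500×788.11 + 0.4800×851.14 = 635.4710 per 1000.
Ratio = 760.2201 ÷ 635.4710 = 1.19631.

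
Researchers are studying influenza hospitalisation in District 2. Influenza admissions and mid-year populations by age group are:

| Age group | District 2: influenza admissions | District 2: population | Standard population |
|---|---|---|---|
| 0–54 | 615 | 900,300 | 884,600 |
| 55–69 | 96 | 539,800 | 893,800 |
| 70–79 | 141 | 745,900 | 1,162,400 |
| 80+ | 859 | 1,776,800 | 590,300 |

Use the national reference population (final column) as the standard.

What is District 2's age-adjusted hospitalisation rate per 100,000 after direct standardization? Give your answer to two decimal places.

35.92

Age-specific rates per 100,000 for District 2: 68.31, 17.78, 18.90, 48.35.
Standard total = 3,531,100; weights = 0.2505, 0.2531, 0.3292, 0.1672.
Standardized rate: 0.2505×68.31 + 0.2531×17.78 + 0.3292×18.90 + 0.1672×48.35 = 35.9193 per 100,000.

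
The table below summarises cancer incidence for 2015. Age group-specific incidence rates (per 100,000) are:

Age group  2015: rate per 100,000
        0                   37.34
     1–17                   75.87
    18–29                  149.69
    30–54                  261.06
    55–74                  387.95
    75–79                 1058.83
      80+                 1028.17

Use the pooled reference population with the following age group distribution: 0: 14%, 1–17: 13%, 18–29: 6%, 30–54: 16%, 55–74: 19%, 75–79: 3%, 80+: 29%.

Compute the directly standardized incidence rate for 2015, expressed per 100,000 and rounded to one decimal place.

Standard weights: 0.14, 0.13, 0.06, 0.16, 0.19, 0.03, 0.29.
Standardized rate: 0.1400×37.34 + 0.1300×75.87 + 0.0600×149.69 + 0.1600×261.06 + 0.1900×387.95 + 0.0300×1058.83 + 0.2900×1028.17 = 469.4864 per 100,000.

469.5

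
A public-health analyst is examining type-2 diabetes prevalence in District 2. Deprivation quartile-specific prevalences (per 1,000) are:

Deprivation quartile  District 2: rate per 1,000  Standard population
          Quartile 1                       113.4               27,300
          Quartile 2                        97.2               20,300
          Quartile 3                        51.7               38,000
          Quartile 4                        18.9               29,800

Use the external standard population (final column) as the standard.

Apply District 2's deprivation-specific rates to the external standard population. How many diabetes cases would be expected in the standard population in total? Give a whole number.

7597

Expected diabetes cases = Σ (standard pop × deprivation-specific rate ÷ 1,000)
= 27,300×113.4/1,000 + 20,300×97.2/1,000 + 38,000×51.7/1,000 + 29,800×18.9/1,000
= 3095.82 + 1973.16 + 1964.60 + 563.22 = 7596.80.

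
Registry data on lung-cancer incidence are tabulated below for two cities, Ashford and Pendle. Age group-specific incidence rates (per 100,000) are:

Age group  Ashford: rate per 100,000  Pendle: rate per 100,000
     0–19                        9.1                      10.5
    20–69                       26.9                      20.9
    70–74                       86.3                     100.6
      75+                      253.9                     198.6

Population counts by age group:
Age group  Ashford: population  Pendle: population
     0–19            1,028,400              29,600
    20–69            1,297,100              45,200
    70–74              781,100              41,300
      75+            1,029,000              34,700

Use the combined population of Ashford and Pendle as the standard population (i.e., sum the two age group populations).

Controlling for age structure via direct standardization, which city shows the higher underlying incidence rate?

Combined standard total = 4,286,400; weights = 0.2468, 0.3132, 0.1919, 0.2482.
Ashford: 0.2468×9.1 + 0.3132×26.9 + 0.1919×86.3 + 0.2482×253.9 = 90.2347 per 100,000.
Pendle: 0.2468×10.5 + 0.3132×20.9 + 0.1919×100.6 + 0.2482×198.6 = 77.7219 per 100,000.

Ashford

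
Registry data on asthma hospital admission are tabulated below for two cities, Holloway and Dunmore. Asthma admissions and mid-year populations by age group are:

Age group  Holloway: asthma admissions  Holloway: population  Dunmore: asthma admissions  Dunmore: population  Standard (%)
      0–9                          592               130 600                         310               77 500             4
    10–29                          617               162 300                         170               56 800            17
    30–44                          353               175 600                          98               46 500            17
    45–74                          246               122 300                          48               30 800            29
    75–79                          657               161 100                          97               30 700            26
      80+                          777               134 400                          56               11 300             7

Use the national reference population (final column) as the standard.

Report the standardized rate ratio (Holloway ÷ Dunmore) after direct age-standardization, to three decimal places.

1.215

Age-specific rates per 10 000 for Holloway: 45.33, 38.02, 20.10, 20.11, 40.78, 57.81.
For Dunmore: 40.00, 29.93, 21.08, 15.58, 31.60, 49.56.
Standard weights: 0.04, 0.17, 0.17, 0.29, 0.26, 0.07.
Holloway: 0.0400×45.33 + 0.1700×38.02 + 0.1700×20.10 + 0.2900×20.11 + 0.2600×40.78 + 0.0700×57.81 = 32.1767 per 10 000.
Dunmore: 0.0400×40.00 + 0.1700×29.93 + 0.1700×21.08 + 0.2900×15.58 + 0.2600×31.60 + 0.0700×49.56 = 26.4743 per 10 000.
Ratio = 32.1767 ÷ 26.4743 = 1.21539.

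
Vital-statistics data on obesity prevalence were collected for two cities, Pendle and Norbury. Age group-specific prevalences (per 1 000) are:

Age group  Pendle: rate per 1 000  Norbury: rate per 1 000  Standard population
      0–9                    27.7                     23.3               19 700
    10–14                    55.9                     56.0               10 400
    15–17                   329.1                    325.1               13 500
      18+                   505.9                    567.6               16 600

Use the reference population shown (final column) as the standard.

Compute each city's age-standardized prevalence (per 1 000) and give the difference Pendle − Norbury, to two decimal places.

Standard total = 60 200; weights = 0.3272, 0.1728, 0.2243, 0.2757.
Pendle: 0.3272×27.7 + 0.1728×55.9 + 0.2243×329.1 + 0.2757×505.9 = 232.0239 per 1 000.
Norbury: 0.3272×23.3 + 0.1728×56.0 + 0.2243×325.1 + 0.2757×567.6 = 246.7179 per 1 000.
Difference = 232.0239 − 246.7179 = -14.6940.

-14.69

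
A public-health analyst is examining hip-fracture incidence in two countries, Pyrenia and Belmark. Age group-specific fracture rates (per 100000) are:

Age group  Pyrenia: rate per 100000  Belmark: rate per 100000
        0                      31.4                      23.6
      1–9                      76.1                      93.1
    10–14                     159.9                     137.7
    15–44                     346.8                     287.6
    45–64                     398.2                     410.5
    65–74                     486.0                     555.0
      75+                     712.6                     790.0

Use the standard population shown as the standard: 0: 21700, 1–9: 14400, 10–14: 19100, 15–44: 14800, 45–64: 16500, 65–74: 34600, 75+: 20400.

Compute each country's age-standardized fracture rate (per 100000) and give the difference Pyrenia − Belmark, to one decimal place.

-20.8

Standard total = 141500; weights = 0.1534, 0.1018, 0.1350, 0.1046, 0.1166, 0.2445, 0.1442.
Pyrenia: 0.1534×31.4 + 0.1018×76.1 + 0.1350×159.9 + 0.1046×346.8 + 0.1166×398.2 + 0.2445×486.0 + 0.1442×712.6 = 338.4233 per 100000.
Belmark: 0.1534×23.6 + 0.1018×93.1 + 0.1350×137.7 + 0.1046×287.6 + 0.1166×410.5 + 0.2445×555.0 + 0.1442×790.0 = 359.2336 per 100000.
Difference = 338.4233 − 359.2336 = -20.8104.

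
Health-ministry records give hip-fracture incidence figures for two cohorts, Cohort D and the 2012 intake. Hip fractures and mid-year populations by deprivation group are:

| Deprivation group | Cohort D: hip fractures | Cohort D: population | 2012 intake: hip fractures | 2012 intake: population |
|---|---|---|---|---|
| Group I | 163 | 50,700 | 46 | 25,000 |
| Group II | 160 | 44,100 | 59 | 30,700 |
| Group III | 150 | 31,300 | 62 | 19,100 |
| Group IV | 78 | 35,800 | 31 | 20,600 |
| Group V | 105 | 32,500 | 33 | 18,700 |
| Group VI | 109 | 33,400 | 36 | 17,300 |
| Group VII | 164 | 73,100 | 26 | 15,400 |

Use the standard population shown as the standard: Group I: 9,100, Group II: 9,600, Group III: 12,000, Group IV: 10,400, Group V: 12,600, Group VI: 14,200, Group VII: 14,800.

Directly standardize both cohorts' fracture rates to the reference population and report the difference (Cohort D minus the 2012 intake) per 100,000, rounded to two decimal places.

118.43

Deprivation-specific rates per 100,000 for Cohort D: 321.50, 362.81, 479.23, 217.88, 323.08, 326.35, 224.35.
For the 2012 intake: 184.00, 192.18, 324.61, 150.49, 176.47, 208.09, 168.83.
Standard total = 82,700; weights = 0.1100, 0.1161, 0.1451, 0.1258, 0.1524, 0.1717, 0.1790.
Cohort D: 0.1100×321.50 + 0.1161×362.81 + 0.1451×479.23 + 0.1258×217.88 + 0.1524×323.08 + 0.1717×326.35 + 0.1790×224.35 = 319.8384 per 100,000.
The 2012 intake: 0.1100×184.00 + 0.1161×192.18 + 0.1451×324.61 + 0.1258×150.49 + 0.1524×176.47 + 0.1717×208.09 + 0.1790×168.83 = 201.4127 per 100,000.
Difference = 319.8384 − 201.4127 = 118.4257.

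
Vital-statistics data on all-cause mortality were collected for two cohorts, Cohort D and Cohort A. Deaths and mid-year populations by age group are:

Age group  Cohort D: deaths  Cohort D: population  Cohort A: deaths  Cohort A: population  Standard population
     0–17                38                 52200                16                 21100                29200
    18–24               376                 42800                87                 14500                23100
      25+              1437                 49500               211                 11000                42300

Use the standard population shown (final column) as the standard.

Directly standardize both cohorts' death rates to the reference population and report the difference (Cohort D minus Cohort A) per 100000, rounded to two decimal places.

507.44

Age-specific rates per 100000 for Cohort D: 72.80, 878.50, 2903.03.
For Cohort A: 75.83, 600.00, 1918.18.
Standard total = 94600; weights = 0.3087, 0.2442, 0.4471.
Cohort D: 0.3087×72.80 + 0.2442×878.50 + 0.4471×2903.03 = 1535.0667 per 100000.
Cohort A: 0.3087×75.83 + 0.2442×600.00 + 0.4471×1918.18 = 1027.6248 per 100000.
Difference = 1535.0667 − 1027.6248 = 507.4419.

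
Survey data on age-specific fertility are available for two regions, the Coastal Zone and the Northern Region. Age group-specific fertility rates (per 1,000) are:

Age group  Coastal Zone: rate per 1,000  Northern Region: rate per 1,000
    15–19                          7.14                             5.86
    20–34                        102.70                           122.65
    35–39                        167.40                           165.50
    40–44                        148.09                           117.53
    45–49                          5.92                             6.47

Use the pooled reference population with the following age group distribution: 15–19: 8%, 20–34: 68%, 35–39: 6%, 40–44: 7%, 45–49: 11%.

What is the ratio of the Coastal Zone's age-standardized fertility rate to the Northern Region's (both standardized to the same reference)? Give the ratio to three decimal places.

0.890

Standard weights: 0.08, 0.68, 0.06, 0.07, 0.11.
The Coastal Zone: 0.0800×7.14 + 0.6800×102.70 + 0.0600×167.40 + 0.0700×148.09 + 0.1100×5.92 = 91.4687 per 1,000.
The Northern Region: 0.0800×5.86 + 0.6800×122.65 + 0.0600×165.50 + 0.0700×117.53 + 0.1100×6.47 = 102.7396 per 1,000.
Ratio = 91.4687 ÷ 102.7396 = 0.89030.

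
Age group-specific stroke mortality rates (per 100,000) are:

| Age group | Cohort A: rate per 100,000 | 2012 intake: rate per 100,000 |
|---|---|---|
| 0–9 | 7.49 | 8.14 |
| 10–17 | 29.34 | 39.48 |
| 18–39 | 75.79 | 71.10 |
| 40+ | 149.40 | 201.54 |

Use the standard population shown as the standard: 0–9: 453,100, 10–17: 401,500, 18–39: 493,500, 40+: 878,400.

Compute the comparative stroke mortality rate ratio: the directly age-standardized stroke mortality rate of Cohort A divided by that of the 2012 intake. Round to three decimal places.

0.793

Standard total = 2,226,500; weights = 0.2035, 0.1803, 0.2216, 0.3945.
Cohort A: 0.2035×7.49 + 0.1803×29.34 + 0.2216×75.79 + 0.3945×149.40 = 82.5552 per 100,000.
The 2012 intake: 0.2035×8.14 + 0.1803×39.48 + 0.2216×71.10 + 0.3945×201.54 = 104.0467 per 100,000.
Ratio = 82.5552 ÷ 104.0467 = 0.79344.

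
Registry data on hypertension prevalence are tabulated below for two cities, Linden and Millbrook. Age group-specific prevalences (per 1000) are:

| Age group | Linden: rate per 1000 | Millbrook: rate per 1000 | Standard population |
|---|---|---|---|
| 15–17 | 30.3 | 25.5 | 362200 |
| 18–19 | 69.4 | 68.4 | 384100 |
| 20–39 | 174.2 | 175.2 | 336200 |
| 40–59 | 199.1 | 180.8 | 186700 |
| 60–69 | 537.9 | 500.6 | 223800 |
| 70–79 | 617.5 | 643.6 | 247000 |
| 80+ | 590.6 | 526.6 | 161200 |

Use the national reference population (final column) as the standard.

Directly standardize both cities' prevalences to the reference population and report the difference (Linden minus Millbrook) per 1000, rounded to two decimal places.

Standard total = 1901200; weights = 0.1905, 0.2020, 0.1768, 0.0982, 0.1177, 0.1299, 0.0848.
Linden: 0.1905×30.3 + 0.2020×69.4 + 0.1768×174.2 + 0.0982×199.1 + 0.1177×537.9 + 0.1299×617.5 + 0.0848×590.6 = 263.7694 per 1000.
Millbrook: 0.1905×25.5 + 0.2020×68.4 + 0.1768×175.2 + 0.0982×180.8 + 0.1177×500.6 + 0.1299×643.6 + 0.0848×526.6 = 254.6063 per 1000.
Difference = 263.7694 − 254.6063 = 9.1631.

9.16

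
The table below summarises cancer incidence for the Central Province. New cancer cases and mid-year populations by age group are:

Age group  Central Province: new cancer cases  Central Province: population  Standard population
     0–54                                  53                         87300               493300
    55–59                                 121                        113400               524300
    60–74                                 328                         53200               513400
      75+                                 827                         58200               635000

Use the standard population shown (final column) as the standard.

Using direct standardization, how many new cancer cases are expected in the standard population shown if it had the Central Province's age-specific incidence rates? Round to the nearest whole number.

Age-specific rates per 100000 for the Central Province: 60.71, 106.70, 616.54, 1420.96.
Expected new cancer cases = Σ (standard pop × age-specific rate ÷ 100000)
= 493300×60.71/100000 + 524300×106.70/100000 + 513400×616.54/100000 + 635000×1420.96/100000
= 299.48 + 559.44 + 3165.32 + 9023.11 = 13047.35.

13047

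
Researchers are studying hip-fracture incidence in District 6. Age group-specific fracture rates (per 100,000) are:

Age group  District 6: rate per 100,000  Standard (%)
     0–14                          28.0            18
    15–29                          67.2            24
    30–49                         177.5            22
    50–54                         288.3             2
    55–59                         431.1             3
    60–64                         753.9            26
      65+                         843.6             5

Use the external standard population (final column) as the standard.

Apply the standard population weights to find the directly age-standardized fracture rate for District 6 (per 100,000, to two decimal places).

317.11

Standard weights: 0.18, 0.24, 0.22, 0.02, 0.03, 0.26, 0.05.
Standardized rate: 0.1800×28.0 + 0.2400×67.2 + 0.2200×177.5 + 0.0200×288.3 + 0.0300×431.1 + 0.2600×753.9 + 0.0500×843.6 = 317.1110 per 100,000.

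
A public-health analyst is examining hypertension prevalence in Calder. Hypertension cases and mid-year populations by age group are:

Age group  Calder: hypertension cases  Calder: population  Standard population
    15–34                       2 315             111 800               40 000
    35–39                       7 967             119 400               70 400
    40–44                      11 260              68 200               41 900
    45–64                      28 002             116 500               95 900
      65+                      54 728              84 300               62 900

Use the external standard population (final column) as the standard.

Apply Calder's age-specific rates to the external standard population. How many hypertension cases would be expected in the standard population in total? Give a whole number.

76329

Age-specific rates per 1 000 for Calder: 20.707, 66.725, 165.103, 240.361, 649.205.
Expected hypertension cases = Σ (standard pop × age-specific rate ÷ 1 000)
= 40 000×20.707/1 000 + 70 400×66.725/1 000 + 41 900×165.103/1 000 + 95 900×240.361/1 000 + 62 900×649.205/1 000
= 828.26 + 4697.46 + 6917.80 + 23050.57 + 40835.01 = 76329.11.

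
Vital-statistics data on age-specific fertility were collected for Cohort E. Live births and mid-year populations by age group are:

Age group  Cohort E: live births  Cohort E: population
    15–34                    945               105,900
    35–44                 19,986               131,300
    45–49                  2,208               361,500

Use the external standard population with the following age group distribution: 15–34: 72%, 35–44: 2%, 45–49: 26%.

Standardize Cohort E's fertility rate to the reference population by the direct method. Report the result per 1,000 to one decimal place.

Age-specific rates per 1,000 for Cohort E: 8.924, 152.216, 6.108.
Standard weights: 0.72, 0.02, 0.26.
Standardized rate: 0.7200×8.924 + 0.0200×152.216 + 0.2600×6.108 = 11.0573 per 1,000.

11.1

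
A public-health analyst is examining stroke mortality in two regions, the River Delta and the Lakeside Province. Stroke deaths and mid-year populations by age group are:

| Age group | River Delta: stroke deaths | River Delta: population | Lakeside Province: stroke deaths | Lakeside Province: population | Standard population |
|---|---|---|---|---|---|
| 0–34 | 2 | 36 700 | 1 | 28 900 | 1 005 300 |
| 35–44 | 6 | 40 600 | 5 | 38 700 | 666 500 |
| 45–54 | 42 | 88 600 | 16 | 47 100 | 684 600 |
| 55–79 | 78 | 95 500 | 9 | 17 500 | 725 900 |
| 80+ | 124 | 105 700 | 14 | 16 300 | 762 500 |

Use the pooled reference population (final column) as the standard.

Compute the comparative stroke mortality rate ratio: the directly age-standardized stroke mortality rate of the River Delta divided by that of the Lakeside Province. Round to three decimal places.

Age-specific rates per 100 000 for the River Delta: 5.45, 14.78, 47.40, 81.68, 117.31.
For the Lakeside Province: 3.46, 12.92, 33.97, 51.43, 85.89.
Standard total = 3 844 800; weights = 0.2615, 0.1734, 0.1781, 0.1888, 0.1983.
The River Delta: 0.2615×5.45 + 0.1734×14.78 + 0.1781×47.40 + 0.1888×81.68 + 0.1983×117.31 = 51.1133 per 100 000.
The Lakeside Province: 0.2615×3.46 + 0.1734×12.92 + 0.1781×33.97 + 0.1888×51.43 + 0.1983×85.89 = 35.9365 per 100 000.
Ratio = 51.1133 ÷ 35.9365 = 1.42232.

1.422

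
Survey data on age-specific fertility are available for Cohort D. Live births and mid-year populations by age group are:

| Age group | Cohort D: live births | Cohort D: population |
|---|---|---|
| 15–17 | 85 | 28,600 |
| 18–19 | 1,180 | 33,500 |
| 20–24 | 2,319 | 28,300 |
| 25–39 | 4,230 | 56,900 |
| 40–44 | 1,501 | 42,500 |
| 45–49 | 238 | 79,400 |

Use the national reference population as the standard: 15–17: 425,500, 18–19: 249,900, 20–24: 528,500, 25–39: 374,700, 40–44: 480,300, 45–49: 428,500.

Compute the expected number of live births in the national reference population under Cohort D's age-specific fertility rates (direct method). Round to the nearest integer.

99477

Age-specific rates per 1,000 for Cohort D: 2.972, 35.224, 81.943, 74.341, 35.318, 2.997.
Expected live births = Σ (standard pop × age-specific rate ÷ 1,000)
= 425,500×2.972/1,000 + 249,900×35.224/1,000 + 528,500×81.943/1,000 + 374,700×74.341/1,000 + 480,300×35.318/1,000 + 428,500×2.997/1,000
= 1264.60 + 8802.45 + 43307.12 + 27855.55 + 16963.07 + 1284.42 = 99477.21.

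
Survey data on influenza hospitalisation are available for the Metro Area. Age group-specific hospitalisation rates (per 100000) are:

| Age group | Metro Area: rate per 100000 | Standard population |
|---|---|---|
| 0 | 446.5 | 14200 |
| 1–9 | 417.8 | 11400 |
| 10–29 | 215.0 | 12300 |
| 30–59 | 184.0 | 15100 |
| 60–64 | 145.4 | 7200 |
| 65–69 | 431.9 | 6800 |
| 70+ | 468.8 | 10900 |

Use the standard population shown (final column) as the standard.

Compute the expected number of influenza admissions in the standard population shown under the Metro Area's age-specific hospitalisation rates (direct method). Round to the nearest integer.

256

Expected influenza admissions = Σ (standard pop × age-specific rate ÷ 100000)
= 14200×446.5/100000 + 11400×417.8/100000 + 12300×215.0/100000 + 15100×184.0/100000 + 7200×145.4/100000 + 6800×431.9/100000 + 10900×468.8/100000
= 63.40 + 47.63 + 26.45 + 27.78 + 10.47 + 29.37 + 51.10 = 256.20.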